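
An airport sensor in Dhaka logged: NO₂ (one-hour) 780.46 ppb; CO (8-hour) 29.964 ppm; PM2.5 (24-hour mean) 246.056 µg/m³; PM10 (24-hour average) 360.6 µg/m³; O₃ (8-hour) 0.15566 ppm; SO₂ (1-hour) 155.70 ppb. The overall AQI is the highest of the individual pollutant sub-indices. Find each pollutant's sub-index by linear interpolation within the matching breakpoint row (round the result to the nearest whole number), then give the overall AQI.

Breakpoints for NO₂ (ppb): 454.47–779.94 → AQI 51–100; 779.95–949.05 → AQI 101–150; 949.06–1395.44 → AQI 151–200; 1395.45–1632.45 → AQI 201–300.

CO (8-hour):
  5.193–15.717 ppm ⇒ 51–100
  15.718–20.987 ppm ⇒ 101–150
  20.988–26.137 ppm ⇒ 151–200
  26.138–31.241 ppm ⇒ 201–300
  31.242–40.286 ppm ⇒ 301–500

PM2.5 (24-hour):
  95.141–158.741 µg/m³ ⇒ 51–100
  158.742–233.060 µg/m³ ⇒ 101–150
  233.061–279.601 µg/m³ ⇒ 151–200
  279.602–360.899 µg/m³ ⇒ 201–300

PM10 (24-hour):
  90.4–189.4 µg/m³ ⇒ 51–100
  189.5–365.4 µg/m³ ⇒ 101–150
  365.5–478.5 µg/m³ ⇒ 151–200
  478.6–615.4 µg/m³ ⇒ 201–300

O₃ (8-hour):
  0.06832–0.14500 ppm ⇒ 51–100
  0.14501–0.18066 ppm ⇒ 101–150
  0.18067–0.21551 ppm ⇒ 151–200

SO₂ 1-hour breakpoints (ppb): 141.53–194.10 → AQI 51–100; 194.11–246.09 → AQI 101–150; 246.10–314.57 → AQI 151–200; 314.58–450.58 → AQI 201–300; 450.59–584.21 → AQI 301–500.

NO₂: 780.46 lies in 779.95–949.05, so I_lo=101, I_hi=150, C_lo=779.95, C_hi=949.05.
(150−101)/(949.05−779.95) × (780.46−779.95) + 101 = 49/169.10 × 0.51 + 101 ≈ 101.15 → 101.
CO: 29.964 ∈ [26.138, 31.241] ↔ index [201, 300].
201 + (29.964−26.138)·(300−201)/(31.241−26.138) = 201 + 3.826·99/5.103 ≈ 275.23, so AQI = 275.
PM2.5 246.056: bracket 233.061–279.601 → index 151–200; slope 49/46.540, offset 12.995.
AQI = 151 + 49/46.540·12.995 ≈ 164.68 ⇒ 165.
PM10: row 189.5–365.4 (AQI 101–150). (150−101)·(360.6−189.5)/(365.4−189.5) + 101 = 49·171.1/175.9 + 101 ≈ 148.66 → 149.
O₃: 0.15566 ∈ [0.14501, 0.18066] ↔ index [101, 150].
101 + (0.15566−0.14501)·(150−101)/(0.18066−0.14501) = 101 + 0.01065·49/0.03565 ≈ 115.64, so AQI = 116.
SO₂: 155.70 lies in 141.53–194.10, so I_lo=51, I_hi=100, C_lo=141.53, C_hi=194.10.
(100−51)/(194.10−141.53) × (155.70−141.53) + 51 = 49/52.57 × 14.17 + 51 ≈ 64.21 → 64.
Sub-indices: NO₂→101, CO→275, PM2.5→165, PM10→149, O₃→116, SO₂→64. Overall AQI = max = 275; dominant pollutant is CO.
AQI 275: Very Unhealthy.

275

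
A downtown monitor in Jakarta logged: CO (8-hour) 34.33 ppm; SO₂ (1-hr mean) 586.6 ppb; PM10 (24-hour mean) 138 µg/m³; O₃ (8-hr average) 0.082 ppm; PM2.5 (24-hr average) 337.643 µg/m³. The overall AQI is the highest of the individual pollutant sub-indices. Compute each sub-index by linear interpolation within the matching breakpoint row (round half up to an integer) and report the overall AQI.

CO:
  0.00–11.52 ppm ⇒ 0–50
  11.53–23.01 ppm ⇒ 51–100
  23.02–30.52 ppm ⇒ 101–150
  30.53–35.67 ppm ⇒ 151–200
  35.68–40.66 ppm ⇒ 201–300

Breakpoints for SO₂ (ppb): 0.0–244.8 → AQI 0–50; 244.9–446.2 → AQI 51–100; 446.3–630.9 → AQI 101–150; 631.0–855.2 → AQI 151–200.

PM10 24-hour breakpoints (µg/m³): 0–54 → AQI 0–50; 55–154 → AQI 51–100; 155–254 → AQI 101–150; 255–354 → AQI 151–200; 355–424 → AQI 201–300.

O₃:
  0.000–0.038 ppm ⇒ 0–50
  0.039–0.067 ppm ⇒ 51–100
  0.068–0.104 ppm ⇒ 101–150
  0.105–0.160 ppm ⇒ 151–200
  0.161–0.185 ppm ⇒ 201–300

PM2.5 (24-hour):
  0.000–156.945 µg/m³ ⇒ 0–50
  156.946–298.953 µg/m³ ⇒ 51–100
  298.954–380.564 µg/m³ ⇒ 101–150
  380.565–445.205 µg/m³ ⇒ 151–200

187

CO: row 30.53–35.67 (AQI 151–200). (200−151)·(34.33−30.53)/(35.67−30.53) + 151 = 49·3.80/5.14 + 151 ≈ 187.23 → 187.
SO₂ 586.6: bracket 446.3–630.9 → index 101–150; slope 49/184.6, offset 140.3.
AQI = 101 + 49/184.6·140.3 ≈ 138.24 ⇒ 138.
PM10 138: bracket 55–154 → index 51–100; slope 49/99, offset 83.
AQI = 51 + 49/99·83 ≈ 92.08 ⇒ 92.
O₃: 0.082 lies in 0.068–0.104, so I_lo=101, I_hi=150, C_lo=0.068, C_hi=0.104.
(150−101)/(0.104−0.068) × (0.082−0.068) + 101 = 49/0.036 × 0.014 + 101 ≈ 120.06 → 120.
PM2.5: row 298.954–380.564 (AQI 101–150). (150−101)·(337.643−298.954)/(380.564−298.954) + 101 = 49·38.689/81.610 + 101 ≈ 124.23 → 124.
Sub-indices: CO→187, SO₂→138, PM10→92, O₃→120, PM2.5→124. Overall AQI = max = 187; dominant pollutant is CO.
AQI 187: Unhealthy.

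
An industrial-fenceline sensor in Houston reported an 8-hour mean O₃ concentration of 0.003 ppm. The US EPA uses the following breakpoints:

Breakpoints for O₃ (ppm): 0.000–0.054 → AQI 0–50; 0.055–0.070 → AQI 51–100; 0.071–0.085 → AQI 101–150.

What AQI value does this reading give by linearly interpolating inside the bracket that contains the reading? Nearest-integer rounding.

O₃ 0.003: bracket 0.000–0.054 → index 0–50; slope 50/0.054, offset 0.003.
AQI = 0 + 50/0.054·0.003 ≈ 2.78 ⇒ 3.

3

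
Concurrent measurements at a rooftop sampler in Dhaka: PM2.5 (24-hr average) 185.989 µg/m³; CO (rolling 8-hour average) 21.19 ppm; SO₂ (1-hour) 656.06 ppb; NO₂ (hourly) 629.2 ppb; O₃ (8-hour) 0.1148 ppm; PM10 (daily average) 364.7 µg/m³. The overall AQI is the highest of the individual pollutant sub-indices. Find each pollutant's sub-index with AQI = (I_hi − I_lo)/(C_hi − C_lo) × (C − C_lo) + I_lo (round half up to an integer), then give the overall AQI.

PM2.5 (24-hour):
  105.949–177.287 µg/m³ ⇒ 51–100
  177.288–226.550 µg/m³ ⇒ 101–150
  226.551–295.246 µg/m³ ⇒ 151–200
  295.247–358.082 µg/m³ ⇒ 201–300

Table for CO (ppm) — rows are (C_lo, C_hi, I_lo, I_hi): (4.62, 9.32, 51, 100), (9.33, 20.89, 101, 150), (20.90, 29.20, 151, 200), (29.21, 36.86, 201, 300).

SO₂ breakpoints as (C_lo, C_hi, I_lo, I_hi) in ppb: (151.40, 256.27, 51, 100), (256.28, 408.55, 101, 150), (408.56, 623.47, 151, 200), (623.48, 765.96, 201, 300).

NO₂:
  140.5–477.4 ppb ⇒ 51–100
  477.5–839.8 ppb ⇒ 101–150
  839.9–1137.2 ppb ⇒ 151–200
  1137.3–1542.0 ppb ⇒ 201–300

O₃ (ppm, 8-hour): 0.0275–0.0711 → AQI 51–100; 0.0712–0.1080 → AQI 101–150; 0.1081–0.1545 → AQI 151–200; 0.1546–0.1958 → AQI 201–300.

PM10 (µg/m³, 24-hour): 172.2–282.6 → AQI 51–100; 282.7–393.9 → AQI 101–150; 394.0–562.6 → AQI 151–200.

224

PM2.5: 185.989 lies in 177.288–226.550, so I_lo=101, I_hi=150, C_lo=177.288, C_hi=226.550.
(150−101)/(226.550−177.288) × (185.989−177.288) + 101 = 49/49.262 × 8.701 + 101 ≈ 109.65 → 110.
CO: 21.19 ∈ [20.90, 29.20] ↔ index [151, 200].
151 + (21.19−20.90)·(200−151)/(29.20−20.90) = 151 + 0.29·49/8.30 ≈ 152.71, so AQI = 153.
SO₂: 656.06 lies in 623.48–765.96, so I_lo=201, I_hi=300, C_lo=623.48, C_hi=765.96.
(300−201)/(765.96−623.48) × (656.06−623.48) + 201 = 99/142.48 × 32.58 + 201 ≈ 223.64 → 224.
NO₂ 629.2: bracket 477.5–839.8 → index 101–150; slope 49/362.3, offset 151.7.
AQI = 101 + 49/362.3·151.7 ≈ 121.52 ⇒ 122.
O₃ 0.1148: bracket 0.1081–0.1545 → index 151–200; slope 49/0.0464, offset 0.0067.
AQI = 151 + 49/0.0464·0.0067 ≈ 158.08 ⇒ 158.
PM10: 364.7 lies in 282.7–393.9, so I_lo=101, I_hi=150, C_lo=282.7, C_hi=393.9.
(150−101)/(393.9−282.7) × (364.7−282.7) + 101 = 49/111.2 × 82.0 + 101 ≈ 137.13 → 137.
Sub-indices: PM2.5→110, CO→153, SO₂→224, NO₂→122, O₃→158, PM10→137. Overall AQI = max = 224; dominant pollutant is SO₂.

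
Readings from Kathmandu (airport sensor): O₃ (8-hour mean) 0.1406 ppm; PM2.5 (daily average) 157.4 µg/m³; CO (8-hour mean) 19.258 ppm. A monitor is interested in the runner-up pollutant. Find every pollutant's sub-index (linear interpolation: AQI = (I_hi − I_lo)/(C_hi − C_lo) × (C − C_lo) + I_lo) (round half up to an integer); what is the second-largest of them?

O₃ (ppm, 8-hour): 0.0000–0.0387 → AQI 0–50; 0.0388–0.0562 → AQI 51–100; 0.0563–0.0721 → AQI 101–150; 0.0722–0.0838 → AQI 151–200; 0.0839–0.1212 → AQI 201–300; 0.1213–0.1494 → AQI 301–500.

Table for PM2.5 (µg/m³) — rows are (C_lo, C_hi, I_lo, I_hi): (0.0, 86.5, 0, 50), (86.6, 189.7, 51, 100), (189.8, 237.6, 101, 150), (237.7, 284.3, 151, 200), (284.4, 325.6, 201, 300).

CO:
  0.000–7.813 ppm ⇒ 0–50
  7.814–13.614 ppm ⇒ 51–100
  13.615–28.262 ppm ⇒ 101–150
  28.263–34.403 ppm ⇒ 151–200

120

O₃ 0.1406: bracket 0.1213–0.1494 → index 301–500; slope 199/0.0281, offset 0.0193.
AQI = 301 + 199/0.0281·0.0193 ≈ 437.68 ⇒ 438.
PM2.5 157.4: bracket 86.6–189.7 → index 51–100; slope 49/103.1, offset 70.8.
AQI = 51 + 49/103.1·70.8 ≈ 84.65 ⇒ 85.
CO: row 13.615–28.262 (AQI 101–150). (150−101)·(19.258−13.615)/(28.262−13.615) + 101 = 49·5.643/14.647 + 101 ≈ 119.88 → 120.
Sub-indices: O₃→438, PM2.5→85, CO→120. Ranked high→low: 438, 120, 85. Second-highest sub-index = 120.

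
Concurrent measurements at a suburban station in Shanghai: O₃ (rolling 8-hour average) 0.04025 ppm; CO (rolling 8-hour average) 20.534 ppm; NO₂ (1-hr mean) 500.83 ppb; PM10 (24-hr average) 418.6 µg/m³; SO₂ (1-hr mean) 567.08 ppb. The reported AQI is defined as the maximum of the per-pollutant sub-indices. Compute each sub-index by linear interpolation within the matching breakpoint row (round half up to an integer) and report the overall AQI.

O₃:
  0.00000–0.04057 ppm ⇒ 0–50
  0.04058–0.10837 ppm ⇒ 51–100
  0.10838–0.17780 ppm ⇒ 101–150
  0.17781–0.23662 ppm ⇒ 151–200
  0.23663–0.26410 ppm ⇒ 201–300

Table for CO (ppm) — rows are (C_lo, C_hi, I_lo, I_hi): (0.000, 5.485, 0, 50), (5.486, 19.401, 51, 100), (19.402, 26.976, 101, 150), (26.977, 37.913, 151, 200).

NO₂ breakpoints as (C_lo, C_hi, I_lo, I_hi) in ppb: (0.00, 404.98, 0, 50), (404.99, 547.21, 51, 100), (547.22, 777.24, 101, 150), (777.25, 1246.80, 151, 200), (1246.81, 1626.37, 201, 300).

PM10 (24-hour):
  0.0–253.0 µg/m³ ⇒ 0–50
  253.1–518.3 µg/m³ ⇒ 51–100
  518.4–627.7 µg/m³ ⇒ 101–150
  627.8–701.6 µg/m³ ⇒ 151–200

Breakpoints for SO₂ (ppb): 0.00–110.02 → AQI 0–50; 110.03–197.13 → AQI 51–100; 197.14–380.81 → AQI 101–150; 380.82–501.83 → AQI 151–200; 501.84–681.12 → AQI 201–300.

237

O₃: row 0.00000–0.04057 (AQI 0–50). (50−0)·(0.04025−0.00000)/(0.04057−0.00000) + 0 = 50·0.04025/0.04057 + 0 ≈ 49.61 → 50.
CO 20.534: bracket 19.402–26.976 → index 101–150; slope 49/7.574, offset 1.132.
AQI = 101 + 49/7.574·1.132 ≈ 108.32 ⇒ 108.
NO₂ 500.83: bracket 404.99–547.21 → index 51–100; slope 49/142.22, offset 95.84.
AQI = 51 + 49/142.22·95.84 ≈ 84.02 ⇒ 84.
PM10: row 253.1–518.3 (AQI 51–100). (100−51)·(418.6−253.1)/(518.3−253.1) + 51 = 49·165.5/265.2 + 51 ≈ 81.58 → 82.
SO₂: 567.08 lies in 501.84–681.12, so I_lo=201, I_hi=300, C_lo=501.84, C_hi=681.12.
(300−201)/(681.12−501.84) × (567.08−501.84) + 201 = 99/179.28 × 65.24 + 201 ≈ 237.03 → 237.
Sub-indices: O₃→50, CO→108, NO₂→84, PM10→82, SO₂→237. Overall AQI = max = 237; dominant pollutant is SO₂.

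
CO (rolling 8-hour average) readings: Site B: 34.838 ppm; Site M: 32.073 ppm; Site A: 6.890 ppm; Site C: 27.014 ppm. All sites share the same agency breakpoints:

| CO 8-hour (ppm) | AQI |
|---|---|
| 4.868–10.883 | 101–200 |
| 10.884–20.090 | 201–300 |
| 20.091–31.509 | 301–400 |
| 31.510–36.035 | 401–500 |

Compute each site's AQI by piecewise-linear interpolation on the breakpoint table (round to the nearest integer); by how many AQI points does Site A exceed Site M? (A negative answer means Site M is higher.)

Site B 34.838: bracket 31.510–36.035 → index 401–500; slope 99/4.525, offset 3.328.
AQI = 401 + 99/4.525·3.328 ≈ 473.81 ⇒ 474.
Site M: 32.073 ∈ [31.510, 36.035] ↔ index [401, 500].
401 + (32.073−31.510)·(500−401)/(36.035−31.510) = 401 + 0.563·99/4.525 ≈ 413.32, so AQI = 413.
Site A: row 4.868–10.883 (AQI 101–200). (200−101)·(6.890−4.868)/(10.883−4.868) + 101 = 99·2.022/6.015 + 101 ≈ 134.28 → 134.
Site C: 27.014 lies in 20.091–31.509, so I_lo=301, I_hi=400, C_lo=20.091, C_hi=31.509.
(400−301)/(31.509−20.091) × (27.014−20.091) + 301 = 99/11.418 × 6.923 + 301 ≈ 361.03 → 361.
AQIs: Site B=474, Site M=413, Site A=134, Site C=361. Site A (134) − Site M (413) = -279.

-279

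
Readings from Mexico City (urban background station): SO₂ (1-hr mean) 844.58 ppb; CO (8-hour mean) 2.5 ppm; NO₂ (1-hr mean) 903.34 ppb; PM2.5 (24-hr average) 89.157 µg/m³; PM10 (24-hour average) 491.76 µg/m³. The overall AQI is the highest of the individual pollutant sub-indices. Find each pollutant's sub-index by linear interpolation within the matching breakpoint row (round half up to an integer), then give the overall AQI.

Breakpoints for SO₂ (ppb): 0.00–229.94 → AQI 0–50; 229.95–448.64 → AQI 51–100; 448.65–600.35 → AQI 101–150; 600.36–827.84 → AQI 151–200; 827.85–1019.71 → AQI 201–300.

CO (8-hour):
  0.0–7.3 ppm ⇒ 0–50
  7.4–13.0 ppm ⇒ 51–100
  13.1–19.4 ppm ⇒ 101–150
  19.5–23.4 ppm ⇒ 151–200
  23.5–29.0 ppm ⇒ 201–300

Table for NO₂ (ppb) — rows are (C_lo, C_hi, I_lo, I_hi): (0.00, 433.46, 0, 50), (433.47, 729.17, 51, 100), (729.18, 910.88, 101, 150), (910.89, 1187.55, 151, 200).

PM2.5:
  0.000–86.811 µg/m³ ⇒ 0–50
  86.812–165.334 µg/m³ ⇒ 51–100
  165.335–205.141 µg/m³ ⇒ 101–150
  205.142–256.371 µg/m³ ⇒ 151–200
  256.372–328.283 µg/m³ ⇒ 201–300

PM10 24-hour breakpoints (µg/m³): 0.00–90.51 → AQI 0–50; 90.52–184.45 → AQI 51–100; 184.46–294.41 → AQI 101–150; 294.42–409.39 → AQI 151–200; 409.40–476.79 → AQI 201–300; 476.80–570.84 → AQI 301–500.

SO₂ 844.58: bracket 827.85–1019.71 → index 201–300; slope 99/191.86, offset 16.73.
AQI = 201 + 99/191.86·16.73 ≈ 209.63 ⇒ 210.
CO: row 0.0–7.3 (AQI 0–50). (50−0)·(2.5−0.0)/(7.3−0.0) + 0 = 50·2.5/7.3 + 0 ≈ 17.12 → 17.
NO₂: 903.34 ∈ [729.18, 910.88] ↔ index [101, 150].
101 + (903.34−729.18)·(150−101)/(910.88−729.18) = 101 + 174.16·49/181.70 ≈ 147.97, so AQI = 148.
PM2.5 89.157: bracket 86.812–165.334 → index 51–100; slope 49/78.522, offset 2.345.
AQI = 51 + 49/78.522·2.345 ≈ 52.46 ⇒ 52.
PM10 491.76: bracket 476.80–570.84 → index 301–500; slope 199/94.04, offset 14.96.
AQI = 301 + 199/94.04·14.96 ≈ 332.66 ⇒ 333.
Sub-indices: SO₂→210, CO→17, NO₂→148, PM2.5→52, PM10→333. Overall AQI = max = 333; dominant pollutant is PM10.
AQI 333: Hazardous.

333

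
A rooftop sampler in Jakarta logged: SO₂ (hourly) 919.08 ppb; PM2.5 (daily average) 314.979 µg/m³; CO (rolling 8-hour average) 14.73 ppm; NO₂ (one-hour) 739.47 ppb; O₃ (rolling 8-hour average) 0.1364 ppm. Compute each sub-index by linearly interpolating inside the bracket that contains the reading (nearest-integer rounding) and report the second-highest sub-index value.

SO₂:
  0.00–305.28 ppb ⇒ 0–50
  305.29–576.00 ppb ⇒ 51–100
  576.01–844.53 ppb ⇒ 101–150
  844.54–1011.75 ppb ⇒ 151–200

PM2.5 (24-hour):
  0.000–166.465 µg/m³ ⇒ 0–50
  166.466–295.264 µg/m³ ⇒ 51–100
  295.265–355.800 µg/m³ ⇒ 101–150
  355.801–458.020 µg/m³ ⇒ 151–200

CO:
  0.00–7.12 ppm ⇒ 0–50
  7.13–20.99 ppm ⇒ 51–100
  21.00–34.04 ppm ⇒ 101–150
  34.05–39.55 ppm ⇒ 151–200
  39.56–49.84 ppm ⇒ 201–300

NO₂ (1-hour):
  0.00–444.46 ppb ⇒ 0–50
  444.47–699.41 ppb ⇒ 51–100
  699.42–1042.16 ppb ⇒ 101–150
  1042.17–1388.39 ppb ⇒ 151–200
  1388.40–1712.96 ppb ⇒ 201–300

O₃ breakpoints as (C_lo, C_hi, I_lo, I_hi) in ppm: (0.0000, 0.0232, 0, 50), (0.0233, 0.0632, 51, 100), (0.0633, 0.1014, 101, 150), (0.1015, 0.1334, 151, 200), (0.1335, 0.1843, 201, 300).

SO₂: 919.08 ∈ [844.54, 1011.75] ↔ index [151, 200].
151 + (919.08−844.54)·(200−151)/(1011.75−844.54) = 151 + 74.54·49/167.21 ≈ 172.84, so AQI = 173.
PM2.5: 314.979 ∈ [295.265, 355.800] ↔ index [101, 150].
101 + (314.979−295.265)·(150−101)/(355.800−295.265) = 101 + 19.714·49/60.535 ≈ 116.96, so AQI = 117.
CO: row 7.13–20.99 (AQI 51–100). (100−51)·(14.73−7.13)/(20.99−7.13) + 51 = 49·7.60/13.86 + 51 ≈ 77.87 → 78.
NO₂ 739.47: bracket 699.42–1042.16 → index 101–150; slope 49/342.74, offset 40.05.
AQI = 101 + 49/342.74·40.05 ≈ 106.73 ⇒ 107.
O₃ 0.1364: bracket 0.1335–0.1843 → index 201–300; slope 99/0.0508, offset 0.0029.
AQI = 201 + 99/0.0508·0.0029 ≈ 206.65 ⇒ 207.
Sub-indices: SO₂→173, PM2.5→117, CO→78, NO₂→107, O₃→207. Ranked high→low: 207, 173, 117, 107, 78. Second-highest sub-index = 173.

173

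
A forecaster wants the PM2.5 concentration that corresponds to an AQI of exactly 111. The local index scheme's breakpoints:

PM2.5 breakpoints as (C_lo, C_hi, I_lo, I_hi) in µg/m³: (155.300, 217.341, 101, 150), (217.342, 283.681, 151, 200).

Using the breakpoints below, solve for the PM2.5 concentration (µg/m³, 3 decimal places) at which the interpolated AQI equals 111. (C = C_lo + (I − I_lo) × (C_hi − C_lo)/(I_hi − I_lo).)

AQI 111 lies in the 101–150 band, which corresponds to 155.300–217.341 µg/m³.
C = 155.300 + (111−101)×(217.341−155.300)/(150−101) = 155.300 + 10×62.041/49 ≈ 167.96143 µg/m³ → 167.961 µg/m³ to 3 dp.

167.961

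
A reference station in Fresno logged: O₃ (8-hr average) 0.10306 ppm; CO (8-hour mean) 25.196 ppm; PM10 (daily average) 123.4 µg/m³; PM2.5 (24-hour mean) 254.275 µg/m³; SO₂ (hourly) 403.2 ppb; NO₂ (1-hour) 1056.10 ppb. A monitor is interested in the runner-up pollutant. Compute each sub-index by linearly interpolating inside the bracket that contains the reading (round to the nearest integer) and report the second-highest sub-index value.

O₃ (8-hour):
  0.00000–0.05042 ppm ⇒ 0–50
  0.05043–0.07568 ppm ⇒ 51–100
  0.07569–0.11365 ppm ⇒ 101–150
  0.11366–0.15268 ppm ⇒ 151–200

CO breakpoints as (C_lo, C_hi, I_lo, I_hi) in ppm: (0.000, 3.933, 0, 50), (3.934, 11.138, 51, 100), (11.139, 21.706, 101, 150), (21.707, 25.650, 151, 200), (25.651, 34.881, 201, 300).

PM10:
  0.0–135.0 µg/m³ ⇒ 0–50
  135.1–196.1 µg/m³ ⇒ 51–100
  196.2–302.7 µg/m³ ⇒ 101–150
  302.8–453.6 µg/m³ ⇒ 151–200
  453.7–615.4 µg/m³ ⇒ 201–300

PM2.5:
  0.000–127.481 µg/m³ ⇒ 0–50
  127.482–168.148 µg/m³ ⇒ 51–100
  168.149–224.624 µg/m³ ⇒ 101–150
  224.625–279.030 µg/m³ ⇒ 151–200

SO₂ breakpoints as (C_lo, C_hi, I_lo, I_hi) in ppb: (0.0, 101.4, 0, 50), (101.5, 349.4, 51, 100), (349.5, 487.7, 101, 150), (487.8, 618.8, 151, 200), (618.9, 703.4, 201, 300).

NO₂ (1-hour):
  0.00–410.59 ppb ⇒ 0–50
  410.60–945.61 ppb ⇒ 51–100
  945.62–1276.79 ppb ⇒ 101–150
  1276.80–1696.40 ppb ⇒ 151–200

178

O₃: row 0.07569–0.11365 (AQI 101–150). (150−101)·(0.10306−0.07569)/(0.11365−0.07569) + 101 = 49·0.02737/0.03796 + 101 ≈ 136.33 → 136.
CO: row 21.707–25.650 (AQI 151–200). (200−151)·(25.196−21.707)/(25.650−21.707) + 151 = 49·3.489/3.943 + 151 ≈ 194.36 → 194.
PM10: 123.4 lies in 0.0–135.0, so I_lo=0, I_hi=50, C_lo=0.0, C_hi=135.0.
(50−0)/(135.0−0.0) × (123.4−0.0) + 0 = 50/135.0 × 123.4 + 0 ≈ 45.70 → 46.
PM2.5: 254.275 ∈ [224.625, 279.030] ↔ index [151, 200].
151 + (254.275−224.625)·(200−151)/(279.030−224.625) = 151 + 29.650·49/54.405 ≈ 177.70, so AQI = 178.
SO₂: 403.2 ∈ [349.5, 487.7] ↔ index [101, 150].
101 + (403.2−349.5)·(150−101)/(487.7−349.5) = 101 + 53.7·49/138.2 ≈ 120.04, so AQI = 120.
NO₂ 1056.10: bracket 945.62–1276.79 → index 101–150; slope 49/331.17, offset 110.48.
AQI = 101 + 49/331.17·110.48 ≈ 117.35 ⇒ 117.
Sub-indices: O₃→136, CO→194, PM10→46, PM2.5→178, SO₂→120, NO₂→117. Ranked high→low: 194, 178, 136, 120, 117, 46. Second-highest sub-index = 178.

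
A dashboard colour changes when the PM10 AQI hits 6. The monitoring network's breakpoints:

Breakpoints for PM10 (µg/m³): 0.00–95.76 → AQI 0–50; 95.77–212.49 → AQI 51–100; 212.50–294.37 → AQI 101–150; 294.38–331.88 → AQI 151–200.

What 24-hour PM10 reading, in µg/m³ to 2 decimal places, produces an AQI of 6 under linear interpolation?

11.49

AQI 6 lies in the 0–50 band, which corresponds to 0.00–95.76 µg/m³.
C = 0.00 + (6−0)×(95.76−0.00)/(50−0) = 0.00 + 6×95.76/50 ≈ 11.4912 µg/m³ → 11.49 µg/m³ to 2 dp.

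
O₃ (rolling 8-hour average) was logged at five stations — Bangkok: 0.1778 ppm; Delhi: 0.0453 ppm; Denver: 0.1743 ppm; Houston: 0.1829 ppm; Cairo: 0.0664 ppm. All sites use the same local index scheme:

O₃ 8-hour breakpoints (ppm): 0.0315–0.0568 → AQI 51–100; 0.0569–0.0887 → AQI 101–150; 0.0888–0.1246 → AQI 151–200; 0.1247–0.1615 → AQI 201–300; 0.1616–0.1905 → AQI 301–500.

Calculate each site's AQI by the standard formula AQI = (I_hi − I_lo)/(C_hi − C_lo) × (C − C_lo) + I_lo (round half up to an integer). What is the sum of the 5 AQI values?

Bangkok: 0.1778 lies in 0.1616–0.1905, so I_lo=301, I_hi=500, C_lo=0.1616, C_hi=0.1905.
(500−301)/(0.1905−0.1616) × (0.1778−0.1616) + 301 = 199/0.0289 × 0.0162 + 301 ≈ 412.55 → 413.
Delhi 0.0453: bracket 0.0315–0.0568 → index 51–100; slope 49/0.0253, offset 0.0138.
AQI = 51 + 49/0.0253·0.0138 ≈ 77.73 ⇒ 78.
Denver: 0.1743 lies in 0.1616–0.1905, so I_lo=301, I_hi=500, C_lo=0.1616, C_hi=0.1905.
(500−301)/(0.1905−0.1616) × (0.1743−0.1616) + 301 = 199/0.0289 × 0.0127 + 301 ≈ 388.45 → 388.
Houston: 0.1829 lies in 0.1616–0.1905, so I_lo=301, I_hi=500, C_lo=0.1616, C_hi=0.1905.
(500−301)/(0.1905−0.1616) × (0.1829−0.1616) + 301 = 199/0.0289 × 0.0213 + 301 ≈ 447.67 → 448.
Cairo: 0.0664 ∈ [0.0569, 0.0887] ↔ index [101, 150].
101 + (0.0664−0.0569)·(150−101)/(0.0887−0.0569) = 101 + 0.0095·49/0.0318 ≈ 115.64, so AQI = 116.
AQIs: Bangkok=413, Delhi=78, Denver=388, Houston=448, Cairo=116. Sum = 413 + 78 + 388 + 448 + 116 = 1443.

1443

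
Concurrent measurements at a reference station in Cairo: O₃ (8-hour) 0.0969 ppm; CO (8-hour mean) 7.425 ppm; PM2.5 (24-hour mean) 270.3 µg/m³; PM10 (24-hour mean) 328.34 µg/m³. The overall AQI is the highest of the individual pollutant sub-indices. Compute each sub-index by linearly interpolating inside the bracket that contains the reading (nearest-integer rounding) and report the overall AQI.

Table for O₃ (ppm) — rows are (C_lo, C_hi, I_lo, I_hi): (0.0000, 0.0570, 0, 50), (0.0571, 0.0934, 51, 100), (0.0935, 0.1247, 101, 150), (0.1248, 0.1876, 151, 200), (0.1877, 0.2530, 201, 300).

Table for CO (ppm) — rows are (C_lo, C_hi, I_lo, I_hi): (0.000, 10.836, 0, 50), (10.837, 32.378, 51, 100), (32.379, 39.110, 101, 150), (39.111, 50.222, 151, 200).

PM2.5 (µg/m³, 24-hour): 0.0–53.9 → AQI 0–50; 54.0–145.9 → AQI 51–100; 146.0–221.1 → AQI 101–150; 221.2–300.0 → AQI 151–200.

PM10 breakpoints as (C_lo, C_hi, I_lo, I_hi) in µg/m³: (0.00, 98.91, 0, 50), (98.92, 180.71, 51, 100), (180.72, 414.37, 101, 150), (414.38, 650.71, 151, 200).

O₃: 0.0969 lies in 0.0935–0.1247, so I_lo=101, I_hi=150, C_lo=0.0935, C_hi=0.1247.
(150−101)/(0.1247−0.0935) × (0.0969−0.0935) + 101 = 49/0.0312 × 0.0034 + 101 ≈ 106.34 → 106.
CO: 7.425 lies in 0.000–10.836, so I_lo=0, I_hi=50, C_lo=0.000, C_hi=10.836.
(50−0)/(10.836−0.000) × (7.425−0.000) + 0 = 50/10.836 × 7.425 + 0 ≈ 34.26 → 34.
PM2.5: 270.3 ∈ [221.2, 300.0] ↔ index [151, 200].
151 + (270.3−221.2)·(200−151)/(300.0−221.2) = 151 + 49.1·49/78.8 ≈ 181.53, so AQI = 182.
PM10: 328.34 lies in 180.72–414.37, so I_lo=101, I_hi=150, C_lo=180.72, C_hi=414.37.
(150−101)/(414.37−180.72) × (328.34−180.72) + 101 = 49/233.65 × 147.62 + 101 ≈ 131.96 → 132.
Sub-indices: O₃→106, CO→34, PM2.5→182, PM10→132. Overall AQI = max = 182; dominant pollutant is PM2.5.

182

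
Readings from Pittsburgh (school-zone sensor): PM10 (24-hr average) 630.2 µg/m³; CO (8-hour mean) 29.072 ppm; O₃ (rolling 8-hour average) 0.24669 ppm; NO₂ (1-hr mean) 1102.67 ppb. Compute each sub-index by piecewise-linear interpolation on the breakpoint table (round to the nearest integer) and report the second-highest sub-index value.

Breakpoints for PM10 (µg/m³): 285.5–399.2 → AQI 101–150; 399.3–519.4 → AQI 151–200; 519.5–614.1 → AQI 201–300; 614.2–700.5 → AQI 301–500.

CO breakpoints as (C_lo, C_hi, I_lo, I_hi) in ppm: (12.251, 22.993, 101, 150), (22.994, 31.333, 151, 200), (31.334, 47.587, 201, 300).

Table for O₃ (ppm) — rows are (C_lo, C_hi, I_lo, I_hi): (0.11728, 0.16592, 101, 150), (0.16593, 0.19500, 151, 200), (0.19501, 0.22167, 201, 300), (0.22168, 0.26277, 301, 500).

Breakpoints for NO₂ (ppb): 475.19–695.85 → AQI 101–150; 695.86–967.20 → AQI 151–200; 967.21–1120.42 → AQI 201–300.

338

PM10: 630.2 ∈ [614.2, 700.5] ↔ index [301, 500].
301 + (630.2−614.2)·(500−301)/(700.5−614.2) = 301 + 16.0·199/86.3 ≈ 337.89, so AQI = 338.
CO: 29.072 ∈ [22.994, 31.333] ↔ index [151, 200].
151 + (29.072−22.994)·(200−151)/(31.333−22.994) = 151 + 6.078·49/8.339 ≈ 186.71, so AQI = 187.
O₃: 0.24669 ∈ [0.22168, 0.26277] ↔ index [301, 500].
301 + (0.24669−0.22168)·(500−301)/(0.26277−0.22168) = 301 + 0.02501·199/0.04109 ≈ 422.12, so AQI = 422.
NO₂ 1102.67: bracket 967.21–1120.42 → index 201–300; slope 99/153.21, offset 135.46.
AQI = 201 + 99/153.21·135.46 ≈ 288.53 ⇒ 289.
Sub-indices: PM10→338, CO→187, O₃→422, NO₂→289. Ranked high→low: 422, 338, 289, 187. Second-highest sub-index = 338.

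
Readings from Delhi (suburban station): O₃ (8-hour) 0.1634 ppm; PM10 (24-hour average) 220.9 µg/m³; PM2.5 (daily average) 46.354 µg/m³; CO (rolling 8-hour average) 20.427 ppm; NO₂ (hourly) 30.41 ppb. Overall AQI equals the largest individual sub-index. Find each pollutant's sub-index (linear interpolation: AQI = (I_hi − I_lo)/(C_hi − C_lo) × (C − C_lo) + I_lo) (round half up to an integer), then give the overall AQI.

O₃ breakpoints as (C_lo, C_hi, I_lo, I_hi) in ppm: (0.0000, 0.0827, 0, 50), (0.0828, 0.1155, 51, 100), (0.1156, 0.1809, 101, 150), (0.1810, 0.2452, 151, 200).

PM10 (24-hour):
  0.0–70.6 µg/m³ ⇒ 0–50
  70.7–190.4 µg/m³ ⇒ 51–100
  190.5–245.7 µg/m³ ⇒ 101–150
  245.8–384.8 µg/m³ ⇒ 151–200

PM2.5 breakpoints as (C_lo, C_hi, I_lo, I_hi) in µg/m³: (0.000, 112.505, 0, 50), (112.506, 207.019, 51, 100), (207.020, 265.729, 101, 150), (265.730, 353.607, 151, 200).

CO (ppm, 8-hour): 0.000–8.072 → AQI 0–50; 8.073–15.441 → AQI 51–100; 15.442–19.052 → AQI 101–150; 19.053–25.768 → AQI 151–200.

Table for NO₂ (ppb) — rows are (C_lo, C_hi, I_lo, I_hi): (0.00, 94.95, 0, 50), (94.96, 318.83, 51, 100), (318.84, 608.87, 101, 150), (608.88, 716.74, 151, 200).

O₃ 0.1634: bracket 0.1156–0.1809 → index 101–150; slope 49/0.0653, offset 0.0478.
AQI = 101 + 49/0.0653·0.0478 ≈ 136.87 ⇒ 137.
PM10: 220.9 lies in 190.5–245.7, so I_lo=101, I_hi=150, C_lo=190.5, C_hi=245.7.
(150−101)/(245.7−190.5) × (220.9−190.5) + 101 = 49/55.2 × 30.4 + 101 ≈ 127.99 → 128.
PM2.5: row 0.000–112.505 (AQI 0–50). (50−0)·(46.354−0.000)/(112.505−0.000) + 0 = 50·46.354/112.505 + 0 ≈ 20.60 → 21.
CO: 20.427 ∈ [19.053, 25.768] ↔ index [151, 200].
151 + (20.427−19.053)·(200−151)/(25.768−19.053) = 151 + 1.374·49/6.715 ≈ 161.03, so AQI = 161.
NO₂: 30.41 lies in 0.00–94.95, so I_lo=0, I_hi=50, C_lo=0.00, C_hi=94.95.
(50−0)/(94.95−0.00) × (30.41−0.00) + 0 = 50/94.95 × 30.41 + 0 ≈ 16.01 → 16.
Sub-indices: O₃→137, PM10→128, PM2.5→21, CO→161, NO₂→16. Overall AQI = max = 161; dominant pollutant is CO.

161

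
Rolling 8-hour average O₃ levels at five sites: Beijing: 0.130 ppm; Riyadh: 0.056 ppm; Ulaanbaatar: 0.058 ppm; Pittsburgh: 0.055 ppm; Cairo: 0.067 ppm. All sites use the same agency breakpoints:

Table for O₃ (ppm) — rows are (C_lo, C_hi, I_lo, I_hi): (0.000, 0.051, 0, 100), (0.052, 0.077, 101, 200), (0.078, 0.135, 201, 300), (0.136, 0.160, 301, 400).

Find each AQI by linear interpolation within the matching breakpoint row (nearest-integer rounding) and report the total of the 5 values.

806

Beijing: row 0.078–0.135 (AQI 201–300). (300−201)·(0.130−0.078)/(0.135−0.078) + 201 = 99·0.052/0.057 + 201 ≈ 291.32 → 291.
Riyadh: row 0.052–0.077 (AQI 101–200). (200−101)·(0.056−0.052)/(0.077−0.052) + 101 = 99·0.004/0.025 + 101 ≈ 116.84 → 117.
Ulaanbaatar: row 0.052–0.077 (AQI 101–200). (200−101)·(0.058−0.052)/(0.077−0.052) + 101 = 99·0.006/0.025 + 101 ≈ 124.76 → 125.
Pittsburgh: row 0.052–0.077 (AQI 101–200). (200−101)·(0.055−0.052)/(0.077−0.052) + 101 = 99·0.003/0.025 + 101 ≈ 112.88 → 113.
Cairo: 0.067 lies in 0.052–0.077, so I_lo=101, I_hi=200, C_lo=0.052, C_hi=0.077.
(200−101)/(0.077−0.052) × (0.067−0.052) + 101 = 99/0.025 × 0.015 + 101 ≈ 160.40 → 160.
AQIs: Beijing=291, Riyadh=117, Ulaanbaatar=125, Pittsburgh=113, Cairo=160. Sum = 291 + 117 + 125 + 113 + 160 = 806.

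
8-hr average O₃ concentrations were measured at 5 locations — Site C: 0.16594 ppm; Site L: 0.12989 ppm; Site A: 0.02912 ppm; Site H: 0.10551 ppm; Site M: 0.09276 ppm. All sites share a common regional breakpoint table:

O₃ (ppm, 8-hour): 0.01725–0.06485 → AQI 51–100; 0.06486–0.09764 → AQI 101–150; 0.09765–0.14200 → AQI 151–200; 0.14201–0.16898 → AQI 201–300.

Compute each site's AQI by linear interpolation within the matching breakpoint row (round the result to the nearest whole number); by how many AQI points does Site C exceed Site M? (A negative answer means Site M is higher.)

Site C: 0.16594 lies in 0.14201–0.16898, so I_lo=201, I_hi=300, C_lo=0.14201, C_hi=0.16898.
(300−201)/(0.16898−0.14201) × (0.16594−0.14201) + 201 = 99/0.02697 × 0.02393 + 201 ≈ 288.84 → 289.
Site L: 0.12989 ∈ [0.09765, 0.14200] ↔ index [151, 200].
151 + (0.12989−0.09765)·(200−151)/(0.14200−0.09765) = 151 + 0.03224·49/0.04435 ≈ 186.62, so AQI = 187.
Site A: 0.02912 lies in 0.01725–0.06485, so I_lo=51, I_hi=100, C_lo=0.01725, C_hi=0.06485.
(100−51)/(0.06485−0.01725) × (0.02912−0.01725) + 51 = 49/0.04760 × 0.01187 + 51 ≈ 63.22 → 63.
Site H: 0.10551 ∈ [0.09765, 0.14200] ↔ index [151, 200].
151 + (0.10551−0.09765)·(200−151)/(0.14200−0.09765) = 151 + 0.00786·49/0.04435 ≈ 159.68, so AQI = 160.
Site M: 0.09276 lies in 0.06486–0.09764, so I_lo=101, I_hi=150, C_lo=0.06486, C_hi=0.09764.
(150−101)/(0.09764−0.06486) × (0.09276−0.06486) + 101 = 49/0.03278 × 0.02790 + 101 ≈ 142.71 → 143.
AQIs: Site C=289, Site L=187, Site A=63, Site H=160, Site M=143. Site C (289) − Site M (143) = 146.

146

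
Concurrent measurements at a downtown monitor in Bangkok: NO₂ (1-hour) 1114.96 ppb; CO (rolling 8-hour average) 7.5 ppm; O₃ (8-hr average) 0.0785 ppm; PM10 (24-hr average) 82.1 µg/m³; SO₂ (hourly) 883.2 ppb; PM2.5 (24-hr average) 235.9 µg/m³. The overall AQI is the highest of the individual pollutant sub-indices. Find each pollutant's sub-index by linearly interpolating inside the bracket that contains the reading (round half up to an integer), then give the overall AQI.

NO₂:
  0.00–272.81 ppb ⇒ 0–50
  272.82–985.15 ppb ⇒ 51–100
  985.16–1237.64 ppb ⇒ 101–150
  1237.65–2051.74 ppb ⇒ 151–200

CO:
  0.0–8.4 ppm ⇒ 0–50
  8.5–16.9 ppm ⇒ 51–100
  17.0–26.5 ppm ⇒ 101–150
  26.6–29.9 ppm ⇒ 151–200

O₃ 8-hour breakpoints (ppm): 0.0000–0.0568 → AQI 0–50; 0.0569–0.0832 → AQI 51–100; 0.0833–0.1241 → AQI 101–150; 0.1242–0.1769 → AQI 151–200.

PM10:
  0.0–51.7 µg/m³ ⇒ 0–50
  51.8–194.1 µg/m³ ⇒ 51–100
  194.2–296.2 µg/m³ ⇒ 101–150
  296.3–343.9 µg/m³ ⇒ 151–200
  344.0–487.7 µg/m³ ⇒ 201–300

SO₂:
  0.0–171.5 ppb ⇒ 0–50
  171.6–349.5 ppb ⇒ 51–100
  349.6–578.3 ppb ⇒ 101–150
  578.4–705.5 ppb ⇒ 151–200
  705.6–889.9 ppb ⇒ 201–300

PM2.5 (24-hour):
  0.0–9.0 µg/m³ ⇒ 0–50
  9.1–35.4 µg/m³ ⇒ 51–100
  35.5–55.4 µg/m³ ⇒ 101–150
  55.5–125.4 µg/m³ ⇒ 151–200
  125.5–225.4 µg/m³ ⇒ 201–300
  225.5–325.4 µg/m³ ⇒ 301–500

322

NO₂: row 985.16–1237.64 (AQI 101–150). (150−101)·(1114.96−985.16)/(1237.64−985.16) + 101 = 49·129.80/252.48 + 101 ≈ 126.19 → 126.
CO: 7.5 lies in 0.0–8.4, so I_lo=0, I_hi=50, C_lo=0.0, C_hi=8.4.
(50−0)/(8.4−0.0) × (7.5−0.0) + 0 = 50/8.4 × 7.5 + 0 ≈ 44.64 → 45.
O₃: row 0.0569–0.0832 (AQI 51–100). (100−51)·(0.0785−0.0569)/(0.0832−0.0569) + 51 = 49·0.0216/0.0263 + 51 ≈ 91.24 → 91.
PM10: 82.1 ∈ [51.8, 194.1] ↔ index [51, 100].
51 + (82.1−51.8)·(100−51)/(194.1−51.8) = 51 + 30.3·49/142.3 ≈ 61.43, so AQI = 61.
SO₂: 883.2 ∈ [705.6, 889.9] ↔ index [201, 300].
201 + (883.2−705.6)·(300−201)/(889.9−705.6) = 201 + 177.6·99/184.3 ≈ 296.40, so AQI = 296.
PM2.5: 235.9 ∈ [225.5, 325.4] ↔ index [301, 500].
301 + (235.9−225.5)·(500−301)/(325.4−225.5) = 301 + 10.4·199/99.9 ≈ 321.72, so AQI = 322.
Sub-indices: NO₂→126, CO→45, O₃→91, PM10→61, SO₂→296, PM2.5→322. Overall AQI = max = 322; dominant pollutant is PM2.5.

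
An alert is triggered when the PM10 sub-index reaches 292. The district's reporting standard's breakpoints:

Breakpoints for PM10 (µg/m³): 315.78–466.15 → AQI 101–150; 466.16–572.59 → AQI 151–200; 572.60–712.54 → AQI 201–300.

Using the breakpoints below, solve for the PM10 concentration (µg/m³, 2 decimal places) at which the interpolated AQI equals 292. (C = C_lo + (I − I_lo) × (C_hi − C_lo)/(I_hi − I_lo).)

AQI 292 lies in the 201–300 band, which corresponds to 572.60–712.54 µg/m³.
C = 572.60 + (292−201)×(712.54−572.60)/(300−201) = 572.60 + 91×139.94/99 ≈ 701.2317 µg/m³ → 701.23 µg/m³ to 2 dp.

701.23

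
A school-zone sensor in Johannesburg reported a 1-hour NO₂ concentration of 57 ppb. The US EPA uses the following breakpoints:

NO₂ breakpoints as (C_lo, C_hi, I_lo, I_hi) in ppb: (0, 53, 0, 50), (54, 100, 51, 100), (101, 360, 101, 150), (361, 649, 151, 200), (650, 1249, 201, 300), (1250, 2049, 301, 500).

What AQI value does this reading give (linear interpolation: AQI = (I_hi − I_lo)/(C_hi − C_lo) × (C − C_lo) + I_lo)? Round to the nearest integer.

54

NO₂: 57 ∈ [54, 100] ↔ index [51, 100].
51 + (57−54)·(100−51)/(100−54) = 51 + 3·49/46 ≈ 54.20, so AQI = 54.
AQI 54 falls in the Moderate category.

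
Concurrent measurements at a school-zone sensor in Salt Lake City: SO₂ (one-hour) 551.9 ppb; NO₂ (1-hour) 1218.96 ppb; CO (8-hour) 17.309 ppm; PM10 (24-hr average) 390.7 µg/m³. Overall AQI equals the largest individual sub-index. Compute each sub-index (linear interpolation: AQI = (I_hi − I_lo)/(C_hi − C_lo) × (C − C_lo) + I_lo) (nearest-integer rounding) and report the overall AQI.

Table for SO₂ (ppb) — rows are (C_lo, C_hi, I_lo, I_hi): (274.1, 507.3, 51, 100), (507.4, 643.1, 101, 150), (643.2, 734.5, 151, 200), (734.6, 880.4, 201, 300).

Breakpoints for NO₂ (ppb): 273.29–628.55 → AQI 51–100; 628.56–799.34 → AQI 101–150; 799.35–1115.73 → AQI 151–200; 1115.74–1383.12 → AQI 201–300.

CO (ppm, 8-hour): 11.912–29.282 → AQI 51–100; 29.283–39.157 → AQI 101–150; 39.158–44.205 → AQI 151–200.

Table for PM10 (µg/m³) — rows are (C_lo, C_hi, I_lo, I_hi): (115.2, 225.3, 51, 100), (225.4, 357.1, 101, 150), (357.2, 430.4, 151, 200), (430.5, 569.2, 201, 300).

239

SO₂: 551.9 ∈ [507.4, 643.1] ↔ index [101, 150].
101 + (551.9−507.4)·(150−101)/(643.1−507.4) = 101 + 44.5·49/135.7 ≈ 117.07, so AQI = 117.
NO₂ 1218.96: bracket 1115.74–1383.12 → index 201–300; slope 99/267.38, offset 103.22.
AQI = 201 + 99/267.38·103.22 ≈ 239.22 ⇒ 239.
CO: row 11.912–29.282 (AQI 51–100). (100−51)·(17.309−11.912)/(29.282−11.912) + 51 = 49·5.397/17.370 + 51 ≈ 66.22 → 66.
PM10: row 357.2–430.4 (AQI 151–200). (200−151)·(390.7−357.2)/(430.4−357.2) + 151 = 49·33.5/73.2 + 151 ≈ 173.42 → 173.
Sub-indices: SO₂→117, NO₂→239, CO→66, PM10→173. Overall AQI = max = 239; dominant pollutant is NO₂.
AQI 239: Very Unhealthy.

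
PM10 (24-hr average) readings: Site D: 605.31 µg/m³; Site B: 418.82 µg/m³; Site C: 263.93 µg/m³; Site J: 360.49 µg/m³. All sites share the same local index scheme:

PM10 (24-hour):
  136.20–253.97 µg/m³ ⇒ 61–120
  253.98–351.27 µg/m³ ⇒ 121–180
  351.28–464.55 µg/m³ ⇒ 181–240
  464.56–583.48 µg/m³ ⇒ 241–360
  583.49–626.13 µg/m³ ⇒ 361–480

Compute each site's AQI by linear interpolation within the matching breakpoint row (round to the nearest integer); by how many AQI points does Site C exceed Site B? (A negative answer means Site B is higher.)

Site D: 605.31 ∈ [583.49, 626.13] ↔ index [361, 480].
361 + (605.31−583.49)·(480−361)/(626.13−583.49) = 361 + 21.82·119/42.64 ≈ 421.90, so AQI = 422.
Site B: 418.82 ∈ [351.28, 464.55] ↔ index [181, 240].
181 + (418.82−351.28)·(240−181)/(464.55−351.28) = 181 + 67.54·59/113.27 ≈ 216.18, so AQI = 216.
Site C: 263.93 ∈ [253.98, 351.27] ↔ index [121, 180].
121 + (263.93−253.98)·(180−121)/(351.27−253.98) = 121 + 9.95·59/97.29 ≈ 127.03, so AQI = 127.
Site J: row 351.28–464.55 (AQI 181–240). (240−181)·(360.49−351.28)/(464.55−351.28) + 181 = 59·9.21/113.27 + 181 ≈ 185.80 → 186.
AQIs: Site D=422, Site B=216, Site C=127, Site J=186. Site C (127) − Site B (216) = -89.

-89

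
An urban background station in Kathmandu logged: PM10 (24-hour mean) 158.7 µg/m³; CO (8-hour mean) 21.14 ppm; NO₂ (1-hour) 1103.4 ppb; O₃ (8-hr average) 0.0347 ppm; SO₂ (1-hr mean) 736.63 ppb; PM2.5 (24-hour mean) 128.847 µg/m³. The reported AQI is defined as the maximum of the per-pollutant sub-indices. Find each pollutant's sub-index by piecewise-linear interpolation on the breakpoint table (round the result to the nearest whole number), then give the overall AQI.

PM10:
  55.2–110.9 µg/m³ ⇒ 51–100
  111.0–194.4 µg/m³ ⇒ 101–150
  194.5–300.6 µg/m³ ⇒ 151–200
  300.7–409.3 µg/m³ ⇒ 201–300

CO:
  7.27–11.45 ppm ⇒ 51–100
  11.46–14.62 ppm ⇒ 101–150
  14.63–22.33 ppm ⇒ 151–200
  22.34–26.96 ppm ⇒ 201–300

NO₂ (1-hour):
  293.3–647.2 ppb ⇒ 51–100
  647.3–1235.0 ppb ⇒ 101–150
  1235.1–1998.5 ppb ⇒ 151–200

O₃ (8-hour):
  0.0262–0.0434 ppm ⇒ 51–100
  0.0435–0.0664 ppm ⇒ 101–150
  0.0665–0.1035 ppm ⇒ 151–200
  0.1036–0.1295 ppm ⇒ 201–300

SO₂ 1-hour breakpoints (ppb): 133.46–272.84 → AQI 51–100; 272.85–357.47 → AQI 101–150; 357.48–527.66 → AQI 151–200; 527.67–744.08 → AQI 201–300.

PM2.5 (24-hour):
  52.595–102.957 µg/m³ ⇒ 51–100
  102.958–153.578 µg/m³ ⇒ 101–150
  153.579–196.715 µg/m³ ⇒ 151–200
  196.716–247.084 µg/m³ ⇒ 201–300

297

PM10: row 111.0–194.4 (AQI 101–150). (150−101)·(158.7−111.0)/(194.4−111.0) + 101 = 49·47.7/83.4 + 101 ≈ 129.03 → 129.
CO: 21.14 lies in 14.63–22.33, so I_lo=151, I_hi=200, C_lo=14.63, C_hi=22.33.
(200−151)/(22.33−14.63) × (21.14−14.63) + 151 = 49/7.70 × 6.51 + 151 ≈ 192.43 → 192.
NO₂: 1103.4 lies in 647.3–1235.0, so I_lo=101, I_hi=150, C_lo=647.3, C_hi=1235.0.
(150−101)/(1235.0−647.3) × (1103.4−647.3) + 101 = 49/587.7 × 456.1 + 101 ≈ 139.03 → 139.
O₃: row 0.0262–0.0434 (AQI 51–100). (100−51)·(0.0347−0.0262)/(0.0434−0.0262) + 51 = 49·0.0085/0.0172 + 51 ≈ 75.22 → 75.
SO₂: 736.63 lies in 527.67–744.08, so I_lo=201, I_hi=300, C_lo=527.67, C_hi=744.08.
(300−201)/(744.08−527.67) × (736.63−527.67) + 201 = 99/216.41 × 208.96 + 201 ≈ 296.59 → 297.
PM2.5 128.847: bracket 102.958–153.578 → index 101–150; slope 49/50.620, offset 25.889.
AQI = 101 + 49/50.620·25.889 ≈ 126.06 ⇒ 126.
Sub-indices: PM10→129, CO→192, NO₂→139, O₃→75, SO₂→297, PM2.5→126. Overall AQI = max = 297; dominant pollutant is SO₂.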